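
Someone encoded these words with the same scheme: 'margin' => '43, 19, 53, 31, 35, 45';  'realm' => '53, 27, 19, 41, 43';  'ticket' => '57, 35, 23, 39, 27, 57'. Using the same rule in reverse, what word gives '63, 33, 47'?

who

m(#13)→43 and a(#1)→19: differences scale by 2, so n = 2·pos + 17. The formula is n = 2×(alphabet index, a=1) + 17.
Reversing it on 63, 33, 47: 63→(63−17)÷2=23=w, 33→(33−17)÷2=8=h, 47→(47−17)÷2=15=o.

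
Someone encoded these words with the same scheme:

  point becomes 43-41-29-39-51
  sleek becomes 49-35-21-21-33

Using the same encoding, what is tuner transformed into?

51-53-39-21-47

p(#16)→43 and o(#15)→41: differences scale by 2, so n = 2·pos + 11. Each letter becomes 2×(its alphabet position, a=1..z=26) + 11.
For tuner: t=20→51, u=21→53, n=14→39, e=5→21, r=18→47.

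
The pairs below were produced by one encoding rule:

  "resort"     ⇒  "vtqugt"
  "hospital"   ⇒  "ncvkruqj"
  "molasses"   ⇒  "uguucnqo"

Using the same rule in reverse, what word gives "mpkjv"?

The output letters match the input read backwards, each shifted +2: resort reversed is troser. Two steps: reverse the string, then apply a Caesar shift of +2.
Undoing it on mpkjv: shift back: m−2=k, p−2=n, k−2=i, j−2=h, v−2=t → kniht; then reverse → think.

think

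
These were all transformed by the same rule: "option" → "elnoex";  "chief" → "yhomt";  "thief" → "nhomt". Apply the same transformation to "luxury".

jupuzw

Treating letters as 0–25, the rule is x ↦ 7x + 10 (mod 26).
On luxury: l(11)→7·11+10≡9=j; u(20)→7·20+10≡20=u; x(23)→7·23+10≡15=p; u(20)→7·20+10≡20=u; r(17)→7·17+10≡25=z; y(24)→7·24+10≡22=w (all mod 26).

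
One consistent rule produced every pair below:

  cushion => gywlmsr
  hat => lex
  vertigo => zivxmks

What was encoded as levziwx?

harvest

Compare letters: c→g is +4, u→y is +4, s→w is +4 — a constant shift. Each letter is shifted forward by 4 in the alphabet (a Caesar shift of +4).
Reversing it on levziwx: l−4=h, e−4=a, v−4=r, z−4=v, i−4=e, w−4=s, x−4=t.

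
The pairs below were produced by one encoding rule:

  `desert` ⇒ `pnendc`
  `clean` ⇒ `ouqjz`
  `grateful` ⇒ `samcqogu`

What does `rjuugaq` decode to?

Shifts by position in desert: pos 0: d→p (+12), pos 1: e→n (+9), pos 2: s→e (+12), pos 3: e→n (+9) — repeating every 2. The shifts repeat in a cycle of length 2: positions 0,1,… shift by +12, +9, then the pattern repeats.
Reversing it on rjuugaq: r−12=f, j−9=a, u−12=i, u−9=l, g−12=u, a−9=r, q−12=e.

failure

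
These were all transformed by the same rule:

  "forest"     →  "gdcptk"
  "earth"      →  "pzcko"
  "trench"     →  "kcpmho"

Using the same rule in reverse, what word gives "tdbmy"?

sound

Each letter's alphabet position (a=0..z=25) is mapped through 17·x+25 mod 26 — an affine cipher.
Reversing it on tdbmy: t(19)→23·(19−25)≡18=s; d(3)→23·(3−25)≡14=o; b(1)→23·(1−25)≡20=u; m(12)→23·(12−25)≡13=n; y(24)→23·(24−25)≡3=d (all mod 26).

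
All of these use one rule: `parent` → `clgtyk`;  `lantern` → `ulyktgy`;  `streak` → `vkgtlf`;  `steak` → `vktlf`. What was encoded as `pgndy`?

crown

p(15)→c(2) and a(0)→l(11) fit y≡15x+11 (mod 26); the inverse of 15 mod 26 is 7. Treating letters as 0–25, the rule is x ↦ 15x + 11 (mod 26).
Reversing it on pgndy: p(15)→7·(15−11)≡2=c; g(6)→7·(6−11)≡17=r; n(13)→7·(13−11)≡14=o; d(3)→7·(3−11)≡22=w; y(24)→7·(24−11)≡13=n (all mod 26).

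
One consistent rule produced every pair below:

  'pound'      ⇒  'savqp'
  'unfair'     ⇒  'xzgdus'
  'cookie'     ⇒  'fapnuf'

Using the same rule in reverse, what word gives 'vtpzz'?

Shifts by position in pound: pos 0: p→s (+3), pos 1: o→a (+12), pos 2: u→v (+1), pos 3: n→q (+3), pos 4: d→p (+12) — repeating every 3. It's a Vigenère-style cipher with numeric key [3,12,1]: position i shifts by key[i mod 3].
Decoding vtpzz: v−3=s, t−12=h, p−1=o, z−3=w, z−12=n.

shown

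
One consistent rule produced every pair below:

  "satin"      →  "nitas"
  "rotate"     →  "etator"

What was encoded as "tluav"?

vault

The output letters match the input read backwards: satin reversed is nitas. The word is simply reversed.
Reversing it on tluav: then reverse → vault.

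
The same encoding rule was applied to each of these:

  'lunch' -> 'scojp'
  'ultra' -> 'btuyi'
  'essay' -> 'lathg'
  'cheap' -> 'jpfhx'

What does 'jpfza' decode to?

Shifts by position in lunch: pos 0: l→s (+7), pos 1: u→c (+8), pos 2: n→o (+1), pos 3: c→j (+7), pos 4: h→p (+8) — repeating every 3. The shifts repeat in a cycle of length 3: positions 0,1,… shift by +7, +8, +1, then the pattern repeats.
Decoding jpfza: j−7=c, p−8=h, f−1=e, z−7=s, a−8=s.

chess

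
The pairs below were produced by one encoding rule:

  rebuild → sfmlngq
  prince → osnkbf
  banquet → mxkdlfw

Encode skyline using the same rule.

Treating letters as 0–25, the rule is x ↦ 15x + 23 (mod 26).
Applying it to skyline: s(18)→15·18+23≡7=h; k(10)→15·10+23≡17=r; y(24)→15·24+23≡19=t; l(11)→15·11+23≡6=g; i(8)→15·8+23≡13=n; n(13)→15·13+23≡10=k; e(4)→15·4+23≡5=f (all mod 26).

hrtgnkf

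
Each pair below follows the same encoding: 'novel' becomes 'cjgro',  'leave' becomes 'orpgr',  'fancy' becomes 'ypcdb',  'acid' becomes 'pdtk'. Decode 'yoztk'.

n(13)→c(2) and o(14)→j(9) fit y≡7x+15 (mod 26); the inverse of 7 mod 26 is 15. Treating letters as 0–25, the rule is x ↦ 7x + 15 (mod 26).
Reversing it on yoztk: y(24)→15·(24−15)≡5=f; o(14)→15·(14−15)≡11=l; z(25)→15·(25−15)≡20=u; t(19)→15·(19−15)≡8=i; k(10)→15·(10−15)≡3=d (all mod 26).

fluid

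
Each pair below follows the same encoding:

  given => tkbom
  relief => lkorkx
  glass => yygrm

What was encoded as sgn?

The output letters match the input read backwards, each shifted +6: given reversed is nevig. Two steps: reverse the string, then apply a Caesar shift of +6.
Reversing it on sgn: shift back: s−6=m, g−6=a, n−6=h → mah; then reverse → ham.

ham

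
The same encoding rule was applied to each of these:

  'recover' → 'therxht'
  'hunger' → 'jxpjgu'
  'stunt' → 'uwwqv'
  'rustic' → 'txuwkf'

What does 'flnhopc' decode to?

dilemma

Shifts by position in recover: pos 0: r→t (+2), pos 1: e→h (+3), pos 2: c→e (+2), pos 3: o→r (+3) — repeating every 2. The shifts repeat in a cycle of length 2: positions 0,1,… shift by +2, +3, then the pattern repeats.
Reversing it on flnhopc: f−2=d, l−3=i, n−2=l, h−3=e, o−2=m, p−3=m, c−2=a.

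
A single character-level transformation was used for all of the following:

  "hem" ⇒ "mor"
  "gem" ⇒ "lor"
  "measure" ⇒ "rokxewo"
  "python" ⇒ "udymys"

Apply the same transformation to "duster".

iexyow

The shift depends on letter class: consonant h→m is +5, but vowel e→o is +10. Two shifts are in play — +10 for a/e/i/o/u, +5 for every other letter.
On duster: d(cons)+5=i, u(vowel)+10=e, s(cons)+5=x, t(cons)+5=y, e(vowel)+10=o, r(cons)+5=w.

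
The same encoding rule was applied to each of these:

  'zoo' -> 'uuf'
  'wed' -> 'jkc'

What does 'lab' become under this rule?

hgr

The output letters match the input read backwards, each shifted +6: zoo reversed is ooz. The word is reversed, then every letter is shifted forward by 6.
For lab: reverse → bal; then shift: b+6=h, a+6=g, l+6=r.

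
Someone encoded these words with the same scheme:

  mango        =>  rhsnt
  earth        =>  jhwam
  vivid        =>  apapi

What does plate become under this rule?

usfaj

The shifts repeat in a cycle of length 2: positions 0,1,… shift by +5, +7, then the pattern repeats.
Applying it to plate: p+5=u, l+7=s, a+5=f, t+7=a, e+5=j.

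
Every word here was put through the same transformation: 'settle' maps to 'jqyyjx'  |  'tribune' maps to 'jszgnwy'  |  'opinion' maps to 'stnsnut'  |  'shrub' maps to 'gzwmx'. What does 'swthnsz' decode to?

unicorn

The word is reversed, then every letter is shifted forward by 5.
Decoding swthnsz: shift back: s−5=n, w−5=r, t−5=o, h−5=c, n−5=i, s−5=n, z−5=u → nrocinu; then reverse → unicorn.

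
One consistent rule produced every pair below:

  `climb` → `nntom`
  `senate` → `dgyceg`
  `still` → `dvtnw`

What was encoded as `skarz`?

The shifts repeat in a cycle of length 2: positions 0,1,… shift by +11, +2, then the pattern repeats.
Reversing it on skarz: s−11=h, k−2=i, a−11=p, r−2=p, z−11=o.

hippo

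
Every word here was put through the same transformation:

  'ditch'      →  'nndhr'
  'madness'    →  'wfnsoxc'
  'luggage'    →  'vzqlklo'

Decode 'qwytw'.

Shifts by position in ditch: pos 0: d→n (+10), pos 1: i→n (+5), pos 2: t→d (+10), pos 3: c→h (+5) — repeating every 2. The shifts repeat in a cycle of length 2: positions 0,1,… shift by +10, +5, then the pattern repeats.
Undoing it on qwytw: q−10=g, w−5=r, y−10=o, t−5=o, w−10=m.

groom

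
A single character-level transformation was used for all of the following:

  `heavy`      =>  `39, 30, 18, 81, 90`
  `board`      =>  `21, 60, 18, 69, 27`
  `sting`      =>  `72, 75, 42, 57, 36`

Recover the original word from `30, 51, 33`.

h(#8)→39 and e(#5)→30: differences scale by 3, so n = 3·pos + 15. The formula is n = 3×(alphabet index, a=1) + 15.
Decoding 30, 51, 33: 30→(30−15)÷3=5=e, 51→(51−15)÷3=12=l, 33→(33−15)÷3=6=f.

elf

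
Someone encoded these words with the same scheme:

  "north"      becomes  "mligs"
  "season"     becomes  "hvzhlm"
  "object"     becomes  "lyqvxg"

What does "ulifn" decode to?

forum

Each pair mirrors across the alphabet (n↔m, o↔l, r↔i): positions sum to 25. This is the alphabet-reversal cipher (Atbash): a becomes z, b becomes y, etc.
Reversing it on ulifn: u↔f, l↔o, i↔r, f↔u, n↔m.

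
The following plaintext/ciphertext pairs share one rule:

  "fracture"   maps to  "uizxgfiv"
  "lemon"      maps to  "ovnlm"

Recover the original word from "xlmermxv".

convince

Each pair mirrors across the alphabet (f↔u, r↔i, a↔z): positions sum to 25. Letters are reflected about the middle of the alphabet (position → 25−position): Atbash.
Decoding xlmermxv: x↔c, l↔o, m↔n, e↔v, r↔i, m↔n, x↔c, v↔e.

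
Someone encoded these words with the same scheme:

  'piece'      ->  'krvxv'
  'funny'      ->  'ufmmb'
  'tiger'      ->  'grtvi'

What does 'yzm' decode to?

ban

Each letter is replaced by its mirror in the alphabet: a↔z, b↔y, c↔x, and so on (the Atbash cipher).
Reversing it on yzm: y↔b, z↔a, m↔n.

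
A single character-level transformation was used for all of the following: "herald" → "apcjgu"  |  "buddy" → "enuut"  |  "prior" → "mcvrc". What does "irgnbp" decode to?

volume

h(7)→a(0) and e(4)→p(15) fit y≡21x+9 (mod 26); the inverse of 21 mod 26 is 5. Treating letters as 0–25, the rule is x ↦ 21x + 9 (mod 26).
Reversing it on irgnbp: i(8)→5·(8−9)≡21=v; r(17)→5·(17−9)≡14=o; g(6)→5·(6−9)≡11=l; n(13)→5·(13−9)≡20=u; b(1)→5·(1−9)≡12=m; p(15)→5·(15−9)≡4=e (all mod 26).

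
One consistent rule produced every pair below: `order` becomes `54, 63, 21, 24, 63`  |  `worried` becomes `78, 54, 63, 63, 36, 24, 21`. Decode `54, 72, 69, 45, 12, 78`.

o(#15)→54 and r(#18)→63: differences scale by 3, so n = 3·pos + 9. Each letter becomes 3×(its alphabet position, a=1..z=26) + 9.
Decoding 54, 72, 69, 45, 12, 78: 54→(54−9)÷3=15=o, 72→(72−9)÷3=21=u, 69→(69−9)÷3=20=t, 45→(45−9)÷3=12=l, 12→(12−9)÷3=1=a, 78→(78−9)÷3=23=w.

outlaw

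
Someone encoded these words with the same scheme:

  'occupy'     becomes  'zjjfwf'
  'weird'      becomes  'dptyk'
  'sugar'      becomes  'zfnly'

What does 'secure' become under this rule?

zpjfyp

Two shifts are in play — +11 for a/e/i/o/u, +7 for every other letter.
On secure: s(cons)+7=z, e(vowel)+11=p, c(cons)+7=j, u(vowel)+11=f, r(cons)+7=y, e(vowel)+11=p.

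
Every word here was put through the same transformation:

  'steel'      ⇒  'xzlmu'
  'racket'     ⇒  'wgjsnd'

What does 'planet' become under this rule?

In steel: s→x is +5, t→z is +6, e→l is +7, e→m is +8 — the shift increases by 1 each position. The shift increases by 1 at each position, starting from +5: 5, 6, 7, ….
On planet: p+5=u, l+6=r, a+7=h, n+8=v, e+9=n, t+10=d.

urhvnd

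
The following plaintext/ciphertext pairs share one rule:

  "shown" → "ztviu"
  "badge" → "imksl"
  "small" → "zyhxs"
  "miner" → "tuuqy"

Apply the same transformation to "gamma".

Shifts by position in shown: pos 0: s→z (+7), pos 1: h→t (+12), pos 2: o→v (+7), pos 3: w→i (+12) — repeating every 2. It's a Vigenère-style cipher with numeric key [7,12]: position i shifts by key[i mod 2].
For gamma: g+7=n, a+12=m, m+7=t, m+12=y, a+7=h.

nmtyh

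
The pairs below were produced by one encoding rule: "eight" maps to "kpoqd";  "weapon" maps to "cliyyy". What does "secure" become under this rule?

ylkdbp

In eight: e→k is +6, i→p is +7, g→o is +8, h→q is +9 — the shift increases by 1 each position. Each letter shifts forward by (position + 6), i.e. 6, 7, 8, … — the shift grows by one for each successive letter.
On secure: s+6=y, e+7=l, c+8=k, u+9=d, r+10=b, e+11=p.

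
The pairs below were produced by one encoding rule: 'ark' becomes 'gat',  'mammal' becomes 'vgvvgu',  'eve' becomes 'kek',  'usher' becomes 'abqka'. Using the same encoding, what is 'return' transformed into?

akcaaw

The shift depends on letter class: consonant r→a is +9, but vowel a→g is +6. Vowels shift forward by 6 and consonants shift forward by 9.
On return: r(cons)+9=a, e(vowel)+6=k, t(cons)+9=c, u(vowel)+6=a, r(cons)+9=a, n(cons)+9=w.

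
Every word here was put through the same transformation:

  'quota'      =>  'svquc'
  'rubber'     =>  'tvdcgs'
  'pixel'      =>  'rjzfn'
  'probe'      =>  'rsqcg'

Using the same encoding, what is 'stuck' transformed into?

Shifts by position in quota: pos 0: q→s (+2), pos 1: u→v (+1), pos 2: o→q (+2), pos 3: t→u (+1) — repeating every 2. The shifts repeat in a cycle of length 2: positions 0,1,… shift by +2, +1, then the pattern repeats.
For stuck: s+2=u, t+1=u, u+2=w, c+1=d, k+2=m.

uuwdm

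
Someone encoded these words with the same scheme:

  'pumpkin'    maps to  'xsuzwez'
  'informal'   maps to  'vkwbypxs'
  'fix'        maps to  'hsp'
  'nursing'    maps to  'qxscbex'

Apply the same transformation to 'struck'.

umebdc

The output letters match the input read backwards, each shifted +10: pumpkin reversed is nikpmup. Two steps: reverse the string, then apply a Caesar shift of +10.
For struck: reverse → kcurts; then shift: k+10=u, c+10=m, u+10=e, r+10=b, t+10=d, s+10=c.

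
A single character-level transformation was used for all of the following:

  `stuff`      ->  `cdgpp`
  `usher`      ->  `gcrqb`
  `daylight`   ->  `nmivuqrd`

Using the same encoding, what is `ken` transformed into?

uqx

The shift depends on letter class: consonant s→c is +10, but vowel u→g is +12. The rule splits by letter class: vowels +12, consonants +10.
Applying it to ken: k(cons)+10=u, e(vowel)+12=q, n(cons)+10=x.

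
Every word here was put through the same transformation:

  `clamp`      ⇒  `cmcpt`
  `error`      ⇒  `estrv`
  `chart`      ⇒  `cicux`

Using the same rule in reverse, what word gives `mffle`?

In clamp: c→c is +0, l→m is +1, a→c is +2, m→p is +3 — the shift increases by 1 each position. Letter i (0-indexed) is shifted by i+0, so successive shifts are 0, 1, 2, ….
Undoing it on mffle: m−0=m, f−1=e, f−2=d, l−3=i, e−4=a.

media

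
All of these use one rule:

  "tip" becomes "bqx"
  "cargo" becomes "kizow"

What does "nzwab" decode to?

frost

Compare letters: t→b is +8, i→q is +8, p→x is +8 — a constant shift. Every letter moves 8 places later in the alphabet, wrapping around z→a.
Decoding nzwab: n−8=f, z−8=r, w−8=o, a−8=s, b−8=t.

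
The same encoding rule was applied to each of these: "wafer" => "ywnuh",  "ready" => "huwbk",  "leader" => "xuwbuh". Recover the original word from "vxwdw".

plaza

w(22)→y(24) and a(0)→w(22) fit y≡19x+22 (mod 26); the inverse of 19 mod 26 is 11. Treating letters as 0–25, the rule is x ↦ 19x + 22 (mod 26).
Reversing it on vxwdw: v(21)→11·(21−22)≡15=p; x(23)→11·(23−22)≡11=l; w(22)→11·(22−22)≡0=a; d(3)→11·(3−22)≡25=z; w(22)→11·(22−22)≡0=a (all mod 26).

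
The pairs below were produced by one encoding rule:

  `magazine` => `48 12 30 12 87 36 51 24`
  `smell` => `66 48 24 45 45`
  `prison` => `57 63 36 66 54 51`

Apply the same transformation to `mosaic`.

48 54 66 12 36 18

m(#13)→48 and a(#1)→12: differences scale by 3, so n = 3·pos + 9. With a=1..z=26, the number is 3·pos + 9.
On mosaic: m=13→48, o=15→54, s=19→66, a=1→12, i=9→36, c=3→18.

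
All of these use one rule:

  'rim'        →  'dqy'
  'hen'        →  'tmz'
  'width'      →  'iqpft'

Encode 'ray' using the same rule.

dik

The shift depends on letter class: consonant r→d is +12, but vowel i→q is +8. Vowels shift forward by 8 and consonants shift forward by 12.
For ray: r(cons)+12=d, a(vowel)+8=i, y(cons)+12=k.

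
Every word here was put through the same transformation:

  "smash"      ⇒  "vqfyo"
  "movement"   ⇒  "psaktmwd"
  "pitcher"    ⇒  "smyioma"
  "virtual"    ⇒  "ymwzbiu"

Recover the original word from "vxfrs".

In smash: s→v is +3, m→q is +4, a→f is +5, s→y is +6 — the shift increases by 1 each position. The shift increases by 1 at each position, starting from +3: 3, 4, 5, ….
Decoding vxfrs: v−3=s, x−4=t, f−5=a, r−6=l, s−7=l.

stall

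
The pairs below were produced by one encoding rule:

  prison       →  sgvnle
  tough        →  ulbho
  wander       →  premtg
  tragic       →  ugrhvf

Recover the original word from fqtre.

clean

p(15)→s(18) and r(17)→g(6) fit y≡7x+17 (mod 26); the inverse of 7 mod 26 is 15. Treating letters as 0–25, the rule is x ↦ 7x + 17 (mod 26).
Reversing it on fqtre: f(5)→15·(5−17)≡2=c; q(16)→15·(16−17)≡11=l; t(19)→15·(19−17)≡4=e; r(17)→15·(17−17)≡0=a; e(4)→15·(4−17)≡13=n (all mod 26).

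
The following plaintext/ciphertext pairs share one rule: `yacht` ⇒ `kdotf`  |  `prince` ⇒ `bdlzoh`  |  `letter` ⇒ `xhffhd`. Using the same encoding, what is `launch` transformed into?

The shift depends on letter class: consonant y→k is +12, but vowel a→d is +3. The rule splits by letter class: vowels +3, consonants +12.
Applying it to launch: l(cons)+12=x, a(vowel)+3=d, u(vowel)+3=x, n(cons)+12=z, c(cons)+12=o, h(cons)+12=t.

xdxzot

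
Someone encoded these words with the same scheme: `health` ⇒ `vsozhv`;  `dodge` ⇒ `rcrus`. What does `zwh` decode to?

Compare letters: h→v is +14, e→s is +14, a→o is +14 — a constant shift. Each letter is shifted forward by 14 in the alphabet (a Caesar shift of +14).
Decoding zwh: z−14=l, w−14=i, h−14=t.

lit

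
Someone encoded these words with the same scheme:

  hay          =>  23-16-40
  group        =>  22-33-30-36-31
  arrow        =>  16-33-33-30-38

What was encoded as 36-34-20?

use

h is letter #8 and maps to 23: an offset of 15. Letters become their 1-based position plus 15 (so a→16, b→17, …).
Undoing it on 36-34-20: 36→(36−15)÷1=21=u, 34→(34−15)÷1=19=s, 20→(20−15)÷1=5=e.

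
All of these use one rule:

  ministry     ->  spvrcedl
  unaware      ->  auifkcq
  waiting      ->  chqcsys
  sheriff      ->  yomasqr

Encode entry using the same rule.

In ministry: m→s is +6, i→p is +7, n→v is +8, i→r is +9 — the shift increases by 1 each position. The shift increases by 1 at each position, starting from +6: 6, 7, 8, ….
Applying it to entry: e+6=k, n+7=u, t+8=b, r+9=a, y+10=i.

kubai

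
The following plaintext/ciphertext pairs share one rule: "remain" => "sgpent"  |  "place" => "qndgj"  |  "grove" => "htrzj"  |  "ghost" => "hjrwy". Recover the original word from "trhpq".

spell

In remain: r→s is +1, e→g is +2, m→p is +3, a→e is +4 — the shift increases by 1 each position. The shift increases by 1 at each position, starting from +1: 1, 2, 3, ….
Decoding trhpq: t−1=s, r−2=p, h−3=e, p−4=l, q−5=l.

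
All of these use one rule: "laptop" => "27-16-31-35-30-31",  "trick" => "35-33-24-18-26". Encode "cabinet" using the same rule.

Letters become their 1-based position plus 15 (so a→16, b→17, …).
On cabinet: c=3→18, a=1→16, b=2→17, i=9→24, n=14→29, e=5→20, t=20→35.

18-16-17-24-29-20-35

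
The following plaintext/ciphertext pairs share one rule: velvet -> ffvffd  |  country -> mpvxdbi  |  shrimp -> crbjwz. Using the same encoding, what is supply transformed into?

cvzzvi

The shift depends on letter class: consonant v→f is +10, but vowel e→f is +1. Two shifts are in play — +1 for a/e/i/o/u, +10 for every other letter.
Applying it to supply: s(cons)+10=c, u(vowel)+1=v, p(cons)+10=z, p(cons)+10=z, l(cons)+10=v, y(cons)+10=i.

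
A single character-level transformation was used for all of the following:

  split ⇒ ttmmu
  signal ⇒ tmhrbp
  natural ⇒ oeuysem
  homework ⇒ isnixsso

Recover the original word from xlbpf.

whale

Shifts by position in split: pos 0: s→t (+1), pos 1: p→t (+4), pos 2: l→m (+1), pos 3: i→m (+4) — repeating every 2. It's a Vigenère-style cipher with numeric key [1,4]: position i shifts by key[i mod 2].
Undoing it on xlbpf: x−1=w, l−4=h, b−1=a, p−4=l, f−1=e.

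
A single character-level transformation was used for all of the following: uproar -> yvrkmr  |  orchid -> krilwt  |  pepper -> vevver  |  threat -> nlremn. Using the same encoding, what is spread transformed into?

u(20)→y(24) and p(15)→v(21) fit y≡11x+12 (mod 26); the inverse of 11 mod 26 is 19. Treating letters as 0–25, the rule is x ↦ 11x + 12 (mod 26).
On spread: s(18)→11·18+12≡2=c; p(15)→11·15+12≡21=v; r(17)→11·17+12≡17=r; e(4)→11·4+12≡4=e; a(0)→11·0+12≡12=m; d(3)→11·3+12≡19=t (all mod 26).

cvremt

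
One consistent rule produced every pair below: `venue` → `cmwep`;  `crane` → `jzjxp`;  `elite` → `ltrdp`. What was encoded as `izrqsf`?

bright

In venue: v→c is +7, e→m is +8, n→w is +9, u→e is +10 — the shift increases by 1 each position. Each letter shifts forward by (position + 7), i.e. 7, 8, 9, … — the shift grows by one for each successive letter.
Decoding izrqsf: i−7=b, z−8=r, r−9=i, q−10=g, s−11=h, f−12=t.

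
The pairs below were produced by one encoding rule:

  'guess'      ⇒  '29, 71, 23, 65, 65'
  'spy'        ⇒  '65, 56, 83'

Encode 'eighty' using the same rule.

23, 35, 29, 32, 68, 83

g(#7)→29 and u(#21)→71: differences scale by 3, so n = 3·pos + 8. With a=1..z=26, the number is 3·pos + 8.
Applying it to eighty: e=5→23, i=9→35, g=7→29, h=8→32, t=20→68, y=25→83.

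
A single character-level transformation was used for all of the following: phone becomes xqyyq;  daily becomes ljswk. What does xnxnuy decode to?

In phone: p→x is +8, h→q is +9, o→y is +10, n→y is +11 — the shift increases by 1 each position. The shift increases by 1 at each position, starting from +8: 8, 9, 10, ….
Decoding xnxnuy: x−8=p, n−9=e, x−10=n, n−11=c, u−12=i, y−13=l.

pencil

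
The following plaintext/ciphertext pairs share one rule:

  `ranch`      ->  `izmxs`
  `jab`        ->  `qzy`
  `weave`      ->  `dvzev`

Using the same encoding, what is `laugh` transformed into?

ozfts

Letters are reflected about the middle of the alphabet (position → 25−position): Atbash.
For laugh: l↔o, a↔z, u↔f, g↔t, h↔s.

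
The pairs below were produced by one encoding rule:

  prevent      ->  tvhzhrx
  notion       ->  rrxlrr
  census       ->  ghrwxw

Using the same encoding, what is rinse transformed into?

Two shifts are in play — +3 for a/e/i/o/u, +4 for every other letter.
For rinse: r(cons)+4=v, i(vowel)+3=l, n(cons)+4=r, s(cons)+4=w, e(vowel)+3=h.

vlrwh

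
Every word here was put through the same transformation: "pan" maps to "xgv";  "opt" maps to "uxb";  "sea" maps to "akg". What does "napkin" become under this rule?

vgxsov

The shift depends on letter class: consonant p→x is +8, but vowel a→g is +6. The rule splits by letter class: vowels +6, consonants +8.
On napkin: n(cons)+8=v, a(vowel)+6=g, p(cons)+8=x, k(cons)+8=s, i(vowel)+6=o, n(cons)+8=v.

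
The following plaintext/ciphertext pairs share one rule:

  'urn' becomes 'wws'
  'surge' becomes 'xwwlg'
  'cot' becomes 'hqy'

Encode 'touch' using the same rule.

Two shifts are in play — +2 for a/e/i/o/u, +5 for every other letter.
For touch: t(cons)+5=y, o(vowel)+2=q, u(vowel)+2=w, c(cons)+5=h, h(cons)+5=m.

yqwhm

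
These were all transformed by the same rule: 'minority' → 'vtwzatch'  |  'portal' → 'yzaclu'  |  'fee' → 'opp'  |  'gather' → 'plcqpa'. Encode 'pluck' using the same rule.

yuflt

The shift depends on letter class: consonant m→v is +9, but vowel i→t is +11. Vowels shift forward by 11 and consonants shift forward by 9.
Applying it to pluck: p(cons)+9=y, l(cons)+9=u, u(vowel)+11=f, c(cons)+9=l, k(cons)+9=t.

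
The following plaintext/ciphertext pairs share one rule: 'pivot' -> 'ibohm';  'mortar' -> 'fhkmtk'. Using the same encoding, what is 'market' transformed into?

Compare letters: p→i is +19, i→b is +19, v→o is +19 — a constant shift. It's a constant shift of +19 (ROT19).
For market: m+19=f, a+19=t, r+19=k, k+19=d, e+19=x, t+19=m.

ftkdxm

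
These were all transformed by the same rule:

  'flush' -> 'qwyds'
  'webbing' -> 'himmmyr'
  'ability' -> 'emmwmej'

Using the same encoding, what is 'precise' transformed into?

Two shifts are in play — +4 for a/e/i/o/u, +11 for every other letter.
Applying it to precise: p(cons)+11=a, r(cons)+11=c, e(vowel)+4=i, c(cons)+11=n, i(vowel)+4=m, s(cons)+11=d, e(vowel)+4=i.

acinmdi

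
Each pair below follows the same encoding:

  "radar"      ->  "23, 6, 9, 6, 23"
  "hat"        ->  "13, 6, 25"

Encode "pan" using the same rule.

21, 6, 19

r is letter #18 and maps to 23: an offset of 5. The number is (letter's place in the alphabet, a=1) + 5.
On pan: p=16→21, a=1→6, n=14→19.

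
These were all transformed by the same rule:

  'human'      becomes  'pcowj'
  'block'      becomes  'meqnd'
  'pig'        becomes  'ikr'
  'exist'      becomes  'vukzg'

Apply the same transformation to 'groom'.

oqqti

The output letters match the input read backwards, each shifted +2: human reversed is namuh. The word is reversed, then every letter is shifted forward by 2.
For groom: reverse → moorg; then shift: m+2=o, o+2=q, o+2=q, r+2=t, g+2=i.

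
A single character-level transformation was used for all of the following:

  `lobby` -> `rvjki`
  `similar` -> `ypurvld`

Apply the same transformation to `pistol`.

In lobby: l→r is +6, o→v is +7, b→j is +8, b→k is +9 — the shift increases by 1 each position. The shift increases by 1 at each position, starting from +6: 6, 7, 8, ….
Applying it to pistol: p+6=v, i+7=p, s+8=a, t+9=c, o+10=y, l+11=w.

vpacyw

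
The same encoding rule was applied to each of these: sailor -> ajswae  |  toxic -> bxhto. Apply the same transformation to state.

ackeq

In sailor: s→a is +8, a→j is +9, i→s is +10, l→w is +11 — the shift increases by 1 each position. The shift increases by 1 at each position, starting from +8: 8, 9, 10, ….
Applying it to state: s+8=a, t+9=c, a+10=k, t+11=e, e+12=q.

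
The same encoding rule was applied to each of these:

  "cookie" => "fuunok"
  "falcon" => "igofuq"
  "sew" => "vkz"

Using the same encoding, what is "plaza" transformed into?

The shift depends on letter class: consonant c→f is +3, but vowel o→u is +6. Vowels shift forward by 6 and consonants shift forward by 3.
For plaza: p(cons)+3=s, l(cons)+3=o, a(vowel)+6=g, z(cons)+3=c, a(vowel)+6=g.

sogcg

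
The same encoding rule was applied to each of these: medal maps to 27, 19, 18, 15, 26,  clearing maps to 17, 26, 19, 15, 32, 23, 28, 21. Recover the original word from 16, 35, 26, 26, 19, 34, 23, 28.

m is letter #13 and maps to 27: an offset of 14. Each letter is replaced by its alphabet position (a=1..z=26) + 14.
Decoding 16, 35, 26, 26, 19, 34, 23, 28: 16→(16−14)÷1=2=b, 35→(35−14)÷1=21=u, 26→(26−14)÷1=12=l, 26→(26−14)÷1=12=l, 19→(19−14)÷1=5=e, 34→(34−14)÷1=20=t, 23→(23−14)÷1=9=i, 28→(28−14)÷1=14=n.

bulletin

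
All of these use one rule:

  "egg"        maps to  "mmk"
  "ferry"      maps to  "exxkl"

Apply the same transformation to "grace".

The word is reversed, then every letter is shifted forward by 6.
Applying it to grace: reverse → ecarg; then shift: e+6=k, c+6=i, a+6=g, r+6=x, g+6=m.

kigxm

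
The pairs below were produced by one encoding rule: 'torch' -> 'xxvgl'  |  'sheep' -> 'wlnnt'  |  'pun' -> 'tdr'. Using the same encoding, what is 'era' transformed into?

The shift depends on letter class: consonant t→x is +4, but vowel o→x is +9. Two shifts are in play — +9 for a/e/i/o/u, +4 for every other letter.
On era: e(vowel)+9=n, r(cons)+4=v, a(vowel)+9=j.

nvj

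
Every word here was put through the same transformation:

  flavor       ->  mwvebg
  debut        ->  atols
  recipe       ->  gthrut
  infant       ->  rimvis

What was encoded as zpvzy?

smash

f(5)→m(12) and l(11)→w(22) fit y≡19x+21 (mod 26); the inverse of 19 mod 26 is 11. Treating letters as 0–25, the rule is x ↦ 19x + 21 (mod 26).
Undoing it on zpvzy: z(25)→11·(25−21)≡18=s; p(15)→11·(15−21)≡12=m; v(21)→11·(21−21)≡0=a; z(25)→11·(25−21)≡18=s; y(24)→11·(24−21)≡7=h (all mod 26).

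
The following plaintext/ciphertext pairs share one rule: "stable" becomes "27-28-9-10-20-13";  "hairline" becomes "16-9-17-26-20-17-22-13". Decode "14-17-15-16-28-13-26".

fighter

s is letter #19 and maps to 27: an offset of 8. The number is (letter's place in the alphabet, a=1) + 8.
Decoding 14-17-15-16-28-13-26: 14→(14−8)÷1=6=f, 17→(17−8)÷1=9=i, 15→(15−8)÷1=7=g, 16→(16−8)÷1=8=h, 28→(28−8)÷1=20=t, 13→(13−8)÷1=5=e, 26→(26−8)÷1=18=r.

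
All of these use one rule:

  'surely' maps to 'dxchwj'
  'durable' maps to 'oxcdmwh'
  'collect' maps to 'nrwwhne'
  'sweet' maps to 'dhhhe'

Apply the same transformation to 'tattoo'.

Vowels shift forward by 3 and consonants shift forward by 11.
Applying it to tattoo: t(cons)+11=e, a(vowel)+3=d, t(cons)+11=e, t(cons)+11=e, o(vowel)+3=r, o(vowel)+3=r.

edeerr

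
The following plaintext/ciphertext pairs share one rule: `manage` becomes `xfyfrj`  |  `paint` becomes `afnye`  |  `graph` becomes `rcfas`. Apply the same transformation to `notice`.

The shift depends on letter class: consonant m→x is +11, but vowel a→f is +5. The rule splits by letter class: vowels +5, consonants +11.
For notice: n(cons)+11=y, o(vowel)+5=t, t(cons)+11=e, i(vowel)+5=n, c(cons)+11=n, e(vowel)+5=j.

ytennj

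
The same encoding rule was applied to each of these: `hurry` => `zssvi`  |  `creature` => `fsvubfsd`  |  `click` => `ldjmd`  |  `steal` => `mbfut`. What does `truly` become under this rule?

The output letters match the input read backwards, each shifted +1: hurry reversed is yrruh. Two steps: reverse the string, then apply a Caesar shift of +1.
For truly: reverse → ylurt; then shift: y+1=z, l+1=m, u+1=v, r+1=s, t+1=u.

zmvsu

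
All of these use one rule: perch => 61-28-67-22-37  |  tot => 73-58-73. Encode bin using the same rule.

p(#16)→61 and e(#5)→28: differences scale by 3, so n = 3·pos + 13. Each letter becomes 3×(its alphabet position, a=1..z=26) + 13.
For bin: b=2→19, i=9→40, n=14→55.

19-40-55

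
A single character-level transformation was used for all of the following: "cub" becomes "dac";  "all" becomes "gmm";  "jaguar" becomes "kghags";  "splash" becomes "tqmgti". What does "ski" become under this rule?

The shift depends on letter class: consonant c→d is +1, but vowel u→a is +6. Two shifts are in play — +6 for a/e/i/o/u, +1 for every other letter.
Applying it to ski: s(cons)+1=t, k(cons)+1=l, i(vowel)+6=o.

tlo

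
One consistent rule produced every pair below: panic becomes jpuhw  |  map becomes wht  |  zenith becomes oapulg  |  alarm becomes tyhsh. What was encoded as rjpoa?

thick

The output letters match the input read backwards, each shifted +7: panic reversed is cinap. The word is reversed, then every letter is shifted forward by 7.
Reversing it on rjpoa: shift back: r−7=k, j−7=c, p−7=i, o−7=h, a−7=t → kciht; then reverse → thick.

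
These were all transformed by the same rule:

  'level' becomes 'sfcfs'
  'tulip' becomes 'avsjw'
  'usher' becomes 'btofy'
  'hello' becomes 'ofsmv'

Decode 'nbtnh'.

A repeating key of period 2 is used — shifts +7, +1 over and over.
Undoing it on nbtnh: n−7=g, b−1=a, t−7=m, n−1=m, h−7=a.

gamma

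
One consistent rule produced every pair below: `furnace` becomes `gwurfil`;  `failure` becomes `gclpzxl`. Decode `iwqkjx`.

hunger

In furnace: f→g is +1, u→w is +2, r→u is +3, n→r is +4 — the shift increases by 1 each position. The shift increases by 1 at each position, starting from +1: 1, 2, 3, ….
Decoding iwqkjx: i−1=h, w−2=u, q−3=n, k−4=g, j−5=e, x−6=r.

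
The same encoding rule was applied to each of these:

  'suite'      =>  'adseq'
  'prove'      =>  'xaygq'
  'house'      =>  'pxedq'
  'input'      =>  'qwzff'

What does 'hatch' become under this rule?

In suite: s→a is +8, u→d is +9, i→s is +10, t→e is +11 — the shift increases by 1 each position. Each letter shifts forward by (position + 8), i.e. 8, 9, 10, … — the shift grows by one for each successive letter.
For hatch: h+8=p, a+9=j, t+10=d, c+11=n, h+12=t.

pjdnt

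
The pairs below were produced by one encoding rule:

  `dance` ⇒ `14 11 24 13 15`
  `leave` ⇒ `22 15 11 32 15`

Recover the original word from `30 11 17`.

tag

d is letter #4 and maps to 14: an offset of 10. Each letter is replaced by its alphabet position (a=1..z=26) + 10.
Undoing it on 30 11 17: 30→(30−10)÷1=20=t, 11→(11−10)÷1=1=a, 17→(17−10)÷1=7=g.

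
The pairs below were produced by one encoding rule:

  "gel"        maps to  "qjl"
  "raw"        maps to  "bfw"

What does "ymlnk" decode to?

The output letters match the input read backwards, each shifted +5: gel reversed is leg. Two steps: reverse the string, then apply a Caesar shift of +5.
Undoing it on ymlnk: shift back: y−5=t, m−5=h, l−5=g, n−5=i, k−5=f → thgif; then reverse → fight.

fight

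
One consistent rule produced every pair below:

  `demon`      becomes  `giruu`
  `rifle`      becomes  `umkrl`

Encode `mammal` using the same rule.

In demon: d→g is +3, e→i is +4, m→r is +5, o→u is +6 — the shift increases by 1 each position. The shift increases by 1 at each position, starting from +3: 3, 4, 5, ….
Applying it to mammal: m+3=p, a+4=e, m+5=r, m+6=s, a+7=h, l+8=t.

persht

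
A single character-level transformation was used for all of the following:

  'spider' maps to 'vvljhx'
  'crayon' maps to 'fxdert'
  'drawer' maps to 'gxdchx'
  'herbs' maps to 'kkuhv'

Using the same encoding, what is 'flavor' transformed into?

irdbrx

The shifts repeat in a cycle of length 2: positions 0,1,… shift by +3, +6, then the pattern repeats.
Applying it to flavor: f+3=i, l+6=r, a+3=d, v+6=b, o+3=r, r+6=x.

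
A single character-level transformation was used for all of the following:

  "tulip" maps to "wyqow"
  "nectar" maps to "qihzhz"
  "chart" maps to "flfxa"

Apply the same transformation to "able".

dfqk

In tulip: t→w is +3, u→y is +4, l→q is +5, i→o is +6 — the shift increases by 1 each position. Letter i (0-indexed) is shifted by i+3, so successive shifts are 3, 4, 5, ….
On able: a+3=d, b+4=f, l+5=q, e+6=k.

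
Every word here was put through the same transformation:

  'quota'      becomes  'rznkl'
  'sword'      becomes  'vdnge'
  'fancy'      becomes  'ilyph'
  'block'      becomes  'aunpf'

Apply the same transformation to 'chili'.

pmbub

q(16)→r(17) and u(20)→z(25) fit y≡15x+11 (mod 26); the inverse of 15 mod 26 is 7. Each letter's alphabet position (a=0..z=25) is mapped through 15·x+11 mod 26 — an affine cipher.
Applying it to chili: c(2)→15·2+11≡15=p; h(7)→15·7+11≡12=m; i(8)→15·8+11≡1=b; l(11)→15·11+11≡20=u; i(8)→15·8+11≡1=b (all mod 26).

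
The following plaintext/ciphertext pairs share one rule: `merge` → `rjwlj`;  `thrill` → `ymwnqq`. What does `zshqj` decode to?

uncle

Each letter is shifted forward by 5 in the alphabet (a Caesar shift of +5).
Decoding zshqj: z−5=u, s−5=n, h−5=c, q−5=l, j−5=e.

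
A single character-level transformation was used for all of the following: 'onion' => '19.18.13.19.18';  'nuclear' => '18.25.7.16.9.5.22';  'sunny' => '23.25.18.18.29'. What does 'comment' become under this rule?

Each letter is replaced by its alphabet position (a=1..z=26) + 4.
On comment: c=3→7, o=15→19, m=13→17, m=13→17, e=5→9, n=14→18, t=20→24.

7.19.17.17.9.18.24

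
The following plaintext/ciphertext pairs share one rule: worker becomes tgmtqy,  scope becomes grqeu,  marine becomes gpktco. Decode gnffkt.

The output letters match the input read backwards, each shifted +2: worker reversed is rekrow. Two steps: reverse the string, then apply a Caesar shift of +2.
Decoding gnffkt: shift back: g−2=e, n−2=l, f−2=d, f−2=d, k−2=i, t−2=r → elddir; then reverse → riddle.

riddle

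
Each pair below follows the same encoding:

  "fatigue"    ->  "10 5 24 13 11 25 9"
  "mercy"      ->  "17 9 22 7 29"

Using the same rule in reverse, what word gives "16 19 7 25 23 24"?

locust

f is letter #6 and maps to 10: an offset of 4. Each letter is replaced by its alphabet position (a=1..z=26) + 4.
Reversing it on 16 19 7 25 23 24: 16→(16−4)÷1=12=l, 19→(19−4)÷1=15=o, 7→(7−4)÷1=3=c, 25→(25−4)÷1=21=u, 23→(23−4)÷1=19=s, 24→(24−4)÷1=20=t.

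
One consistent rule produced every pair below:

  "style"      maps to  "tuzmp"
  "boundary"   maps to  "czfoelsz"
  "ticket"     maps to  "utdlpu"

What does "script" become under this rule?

tdstqu

Two shifts are in play — +11 for a/e/i/o/u, +1 for every other letter.
Applying it to script: s(cons)+1=t, c(cons)+1=d, r(cons)+1=s, i(vowel)+11=t, p(cons)+1=q, t(cons)+1=u.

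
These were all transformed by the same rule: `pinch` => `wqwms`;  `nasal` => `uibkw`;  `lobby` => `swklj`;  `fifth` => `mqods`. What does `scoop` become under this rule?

zkxya

In pinch: p→w is +7, i→q is +8, n→w is +9, c→m is +10 — the shift increases by 1 each position. Letter i (0-indexed) is shifted by i+7, so successive shifts are 7, 8, 9, ….
On scoop: s+7=z, c+8=k, o+9=x, o+10=y, p+11=a.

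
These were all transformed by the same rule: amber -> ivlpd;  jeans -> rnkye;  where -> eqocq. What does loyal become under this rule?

txilx

In amber: a→i is +8, m→v is +9, b→l is +10, e→p is +11 — the shift increases by 1 each position. Letter i (0-indexed) is shifted by i+8, so successive shifts are 8, 9, 10, ….
Applying it to loyal: l+8=t, o+9=x, y+10=i, a+11=l, l+12=x.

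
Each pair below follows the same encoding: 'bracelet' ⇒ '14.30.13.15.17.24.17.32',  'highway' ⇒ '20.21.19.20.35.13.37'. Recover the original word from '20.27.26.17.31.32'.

honest

b is letter #2 and maps to 14: an offset of 12. The number is (letter's place in the alphabet, a=1) + 12.
Reversing it on 20.27.26.17.31.32: 20→(20−12)÷1=8=h, 27→(27−12)÷1=15=o, 26→(26−12)÷1=14=n, 17→(17−12)÷1=5=e, 31→(31−12)÷1=19=s, 32→(32−12)÷1=20=t.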